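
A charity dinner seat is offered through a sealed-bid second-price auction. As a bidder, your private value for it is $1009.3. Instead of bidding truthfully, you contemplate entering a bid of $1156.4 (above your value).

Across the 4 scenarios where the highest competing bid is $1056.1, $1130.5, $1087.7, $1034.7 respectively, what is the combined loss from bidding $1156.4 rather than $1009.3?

The deviation costs you only when the competing bid falls strictly between $1009.3 and $1156.4; elsewhere both bids give the same outcome.
$1056.1: truthful payoff $0, deviation payoff −$46.8 → loss $46.8.
$1130.5: truthful payoff $0, deviation payoff −$121.2 → loss $121.2.
$1087.7: truthful payoff $0, deviation payoff −$78.4 → loss $78.4.
$1034.7: truthful payoff $0, deviation payoff −$25.4 → loss $25.4.
Total loss = $46.8 + $121.2 + $78.4 + $25.4 = $271.8.

$271.8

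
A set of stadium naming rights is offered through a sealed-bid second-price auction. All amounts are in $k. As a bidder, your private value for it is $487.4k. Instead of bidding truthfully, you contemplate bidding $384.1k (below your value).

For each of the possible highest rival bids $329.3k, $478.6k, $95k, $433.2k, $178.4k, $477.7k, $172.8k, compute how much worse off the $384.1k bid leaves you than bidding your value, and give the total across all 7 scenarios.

The deviation costs you only when the competing bid falls strictly between $384.1k and $487.4k; elsewhere both bids give the same outcome.
$329.3k: outcomes coincide → loss $0k.
$478.6k: truthful payoff $8.8k, deviation payoff $0k → loss $8.8k.
$95k: outcomes coincide → loss $0k.
$433.2k: truthful payoff $54.2k, deviation payoff $0k → loss $54.2k.
$178.4k: outcomes coincide → loss $0k.
$477.7k: truthful payoff $9.7k, deviation payoff $0k → loss $9.7k.
$172.8k: outcomes coincide → loss $0k.
Total loss = $8.8k + $54.2k + $9.7k = $72.7k.

$72.7k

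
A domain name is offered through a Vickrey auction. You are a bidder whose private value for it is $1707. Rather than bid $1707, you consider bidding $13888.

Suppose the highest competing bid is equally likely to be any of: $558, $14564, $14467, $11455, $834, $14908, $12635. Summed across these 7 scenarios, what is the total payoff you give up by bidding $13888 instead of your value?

The deviation costs you only when the competing bid falls strictly between $1707 and $13888; elsewhere both bids give the same outcome.
$558: outcomes coincide → loss $0.
$14564: outcomes coincide → loss $0.
$14467: outcomes coincide → loss $0.
$11455: truthful payoff $0, deviation payoff −$9748 → loss $9748.
$834: outcomes coincide → loss $0.
$14908: outcomes coincide → loss $0.
$12635: truthful payoff $0, deviation payoff −$10928 → loss $10928.
Total loss = $9748 + $10928 = $20676.
Because the price is fixed by the runner-up's bid, deviating from your value can only change a good outcome into a bad one — never the reverse.

$20676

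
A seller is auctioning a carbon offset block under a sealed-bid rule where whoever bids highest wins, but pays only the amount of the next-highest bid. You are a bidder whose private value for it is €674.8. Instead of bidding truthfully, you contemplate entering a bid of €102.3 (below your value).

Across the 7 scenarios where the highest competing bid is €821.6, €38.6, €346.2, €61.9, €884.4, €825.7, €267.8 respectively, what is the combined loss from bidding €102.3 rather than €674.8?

The deviation costs you only when the competing bid falls strictly between €102.3 and €674.8; elsewhere both bids give the same outcome.
€821.6: outcomes coincide → loss €0.
€38.6: outcomes coincide → loss €0.
€346.2: truthful payoff €328.6, deviation payoff €0 → loss €328.6.
€61.9: outcomes coincide → loss €0.
€884.4: outcomes coincide → loss €0.
€825.7: outcomes coincide → loss €0.
€267.8: truthful payoff €407, deviation payoff €0 → loss €407.
Total loss = €328.6 + €407 = €735.6.
Because the price is fixed by the runner-up's bid, deviating from your value can only change a good outcome into a bad one — never the reverse.

€735.6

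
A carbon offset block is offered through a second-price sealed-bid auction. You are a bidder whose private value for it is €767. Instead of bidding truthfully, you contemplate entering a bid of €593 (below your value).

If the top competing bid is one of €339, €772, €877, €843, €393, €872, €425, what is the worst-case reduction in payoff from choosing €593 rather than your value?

€339: same outcome either way → loss €0.
€772: same outcome either way → loss €0.
€877: same outcome either way → loss €0.
€843: same outcome either way → loss €0.
€393: same outcome either way → loss €0.
€872: same outcome either way → loss €0.
€425: same outcome either way → loss €0.
Maximum loss: €0.

€0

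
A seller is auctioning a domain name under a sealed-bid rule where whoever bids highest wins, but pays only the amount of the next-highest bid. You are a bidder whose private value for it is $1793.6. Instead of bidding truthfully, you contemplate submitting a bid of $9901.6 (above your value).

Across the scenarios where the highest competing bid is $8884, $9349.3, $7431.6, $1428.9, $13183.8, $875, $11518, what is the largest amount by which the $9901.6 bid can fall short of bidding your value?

$8884: truthful gives $0, deviation gives −$7090.4 → loss $7090.4.
$9349.3: truthful gives $0, deviation gives −$7555.7 → loss $7555.7.
$7431.6: truthful gives $0, deviation gives −$5638 → loss $5638.
$1428.9: same outcome either way → loss $0.
$13183.8: same outcome either way → loss $0.
$875: same outcome either way → loss $0.
$11518: same outcome either way → loss $0.
Maximum loss: $7555.7.

$7555.7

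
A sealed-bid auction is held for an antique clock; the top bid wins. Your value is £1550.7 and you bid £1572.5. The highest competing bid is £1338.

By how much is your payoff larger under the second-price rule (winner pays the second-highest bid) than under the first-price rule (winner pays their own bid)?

You have the highest bid, so you win under either rule.
Second-price: pay £1338 → payoff £212.7.
First-price: pay your own bid £1572.5 → payoff −£21.8.
Difference = £212.7 − (−£21.8) = £234.5.

£234.5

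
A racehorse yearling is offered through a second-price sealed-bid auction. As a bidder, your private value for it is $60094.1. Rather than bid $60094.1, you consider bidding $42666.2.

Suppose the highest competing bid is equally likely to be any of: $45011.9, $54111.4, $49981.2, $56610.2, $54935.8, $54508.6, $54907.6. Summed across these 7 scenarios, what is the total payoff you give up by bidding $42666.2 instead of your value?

$50592

The deviation costs you only when the competing bid falls strictly between $42666.2 and $60094.1; elsewhere both bids give the same outcome.
$45011.9: truthful payoff $15082.2, deviation payoff $0 → loss $15082.2.
$54111.4: truthful payoff $5982.7, deviation payoff $0 → loss $5982.7.
$49981.2: truthful payoff $10112.9, deviation payoff $0 → loss $10112.9.
$56610.2: truthful payoff $3483.9, deviation payoff $0 → loss $3483.9.
$54935.8: truthful payoff $5158.3, deviation payoff $0 → loss $5158.3.
$54508.6: truthful payoff $5585.5, deviation payoff $0 → loss $5585.5.
$54907.6: truthful payoff $5186.5, deviation payoff $0 → loss $5186.5.
Total loss = $15082.2 + $5982.7 + $10112.9 + $3483.9 + $5158.3 + $5585.5 + $5186.5 = $50592.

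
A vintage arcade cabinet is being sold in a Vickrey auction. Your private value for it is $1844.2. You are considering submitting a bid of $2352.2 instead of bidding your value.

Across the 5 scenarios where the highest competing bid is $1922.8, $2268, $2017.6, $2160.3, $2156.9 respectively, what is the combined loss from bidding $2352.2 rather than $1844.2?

The deviation costs you only when the competing bid falls strictly between $1844.2 and $2352.2; elsewhere both bids give the same outcome.
$1922.8: truthful payoff $0, deviation payoff −$78.6 → loss $78.6.
$2268: truthful payoff $0, deviation payoff −$423.8 → loss $423.8.
$2017.6: truthful payoff $0, deviation payoff −$173.4 → loss $173.4.
$2160.3: truthful payoff $0, deviation payoff −$316.1 → loss $316.1.
$2156.9: truthful payoff $0, deviation payoff −$312.7 → loss $312.7.
Total loss = $78.6 + $423.8 + $173.4 + $316.1 + $312.7 = $1304.6.

$1304.6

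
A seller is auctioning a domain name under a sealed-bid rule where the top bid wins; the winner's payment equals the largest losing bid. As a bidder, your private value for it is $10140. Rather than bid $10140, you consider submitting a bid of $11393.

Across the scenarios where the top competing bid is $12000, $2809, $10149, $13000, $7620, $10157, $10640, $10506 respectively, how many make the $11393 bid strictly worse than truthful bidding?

The deviation hurts exactly when the highest competing bid lies strictly between $10140 and $11393 — overbidding then wins at a price above your value.
$12000: above both → same outcome either way.
$2809: below both → same outcome either way.
$10149: inside the interval → strictly worse (loss $9).
$13000: above both → same outcome either way.
$7620: below both → same outcome either way.
$10157: inside the interval → strictly worse (loss $17).
$10640: inside the interval → strictly worse (loss $500).
$10506: inside the interval → strictly worse (loss $366).
Count: 4.

4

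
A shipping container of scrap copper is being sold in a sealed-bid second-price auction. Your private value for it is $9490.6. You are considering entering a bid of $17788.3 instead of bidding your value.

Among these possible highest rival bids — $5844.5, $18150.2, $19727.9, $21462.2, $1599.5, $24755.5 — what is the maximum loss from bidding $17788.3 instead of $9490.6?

$0

$5844.5: same outcome either way → loss $0.
$18150.2: same outcome either way → loss $0.
$19727.9: same outcome either way → loss $0.
$21462.2: same outcome either way → loss $0.
$1599.5: same outcome either way → loss $0.
$24755.5: same outcome either way → loss $0.
Maximum loss: $0.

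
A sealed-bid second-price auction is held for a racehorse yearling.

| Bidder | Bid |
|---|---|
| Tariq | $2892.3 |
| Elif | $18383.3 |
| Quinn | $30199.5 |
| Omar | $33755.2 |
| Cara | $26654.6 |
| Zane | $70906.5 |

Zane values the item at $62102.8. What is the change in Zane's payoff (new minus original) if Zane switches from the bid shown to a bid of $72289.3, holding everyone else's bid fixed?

$0

The highest bid among the other bidders is $33755.2; Zane's bid doesn't change that.
Original bid $70906.5: Zane is highest, pays the top rival bid $33755.2; payoff $62102.8 − $33755.2 = $28347.6.
Alternative bid $72289.3: Zane is highest, pays the top rival bid $33755.2; payoff $62102.8 − $33755.2 = $28347.6.
Change in payoff = $28347.6 − ($28347.6) = $0.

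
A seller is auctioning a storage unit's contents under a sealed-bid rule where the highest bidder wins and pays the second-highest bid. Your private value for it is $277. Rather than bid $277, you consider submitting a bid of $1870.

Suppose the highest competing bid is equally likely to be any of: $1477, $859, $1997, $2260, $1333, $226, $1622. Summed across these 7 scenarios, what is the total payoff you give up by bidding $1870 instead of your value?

$4183

The deviation costs you only when the competing bid falls strictly between $277 and $1870; elsewhere both bids give the same outcome.
$1477: truthful payoff $0, deviation payoff −$1200 → loss $1200.
$859: truthful payoff $0, deviation payoff −$582 → loss $582.
$1997: outcomes coincide → loss $0.
$2260: outcomes coincide → loss $0.
$1333: truthful payoff $0, deviation payoff −$1056 → loss $1056.
$226: outcomes coincide → loss $0.
$1622: truthful payoff $0, deviation payoff −$1345 → loss $1345.
Total loss = $1200 + $582 + $1056 + $1345 = $4183.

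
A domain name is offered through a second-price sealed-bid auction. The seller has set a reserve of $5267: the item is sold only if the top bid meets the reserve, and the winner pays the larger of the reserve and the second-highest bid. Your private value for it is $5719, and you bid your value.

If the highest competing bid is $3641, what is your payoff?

Your bid $5719 is the highest and exceeds the reserve.
Price = max(second-highest bid, reserve) = max($3641, $5267) = $5267.
Payoff = $5719 − $5267 = $452.

$452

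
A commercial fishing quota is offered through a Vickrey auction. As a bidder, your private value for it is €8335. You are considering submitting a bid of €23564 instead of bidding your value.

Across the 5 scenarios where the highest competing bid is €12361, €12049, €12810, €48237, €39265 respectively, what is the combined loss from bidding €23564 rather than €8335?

€12215

The deviation costs you only when the competing bid falls strictly between €8335 and €23564; elsewhere both bids give the same outcome.
€12361: truthful payoff €0, deviation payoff −€4026 → loss €4026.
€12049: truthful payoff €0, deviation payoff −€3714 → loss €3714.
€12810: truthful payoff €0, deviation payoff −€4475 → loss €4475.
€48237: outcomes coincide → loss €0.
€39265: outcomes coincide → loss €0.
Total loss = €4026 + €3714 + €4475 = €12215.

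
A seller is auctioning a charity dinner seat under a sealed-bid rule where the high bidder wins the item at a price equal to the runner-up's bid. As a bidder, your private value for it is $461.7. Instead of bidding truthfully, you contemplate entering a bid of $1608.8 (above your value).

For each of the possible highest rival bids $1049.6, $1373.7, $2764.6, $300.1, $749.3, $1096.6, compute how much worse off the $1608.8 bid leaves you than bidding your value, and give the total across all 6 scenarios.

$2422.4

The deviation costs you only when the competing bid falls strictly between $461.7 and $1608.8; elsewhere both bids give the same outcome.
$1049.6: truthful payoff $0, deviation payoff −$587.9 → loss $587.9.
$1373.7: truthful payoff $0, deviation payoff −$912 → loss $912.
$2764.6: outcomes coincide → loss $0.
$300.1: outcomes coincide → loss $0.
$749.3: truthful payoff $0, deviation payoff −$287.6 → loss $287.6.
$1096.6: truthful payoff $0, deviation payoff −$634.9 → loss $634.9.
Total loss = $587.9 + $912 + $287.6 + $634.9 = $2422.4.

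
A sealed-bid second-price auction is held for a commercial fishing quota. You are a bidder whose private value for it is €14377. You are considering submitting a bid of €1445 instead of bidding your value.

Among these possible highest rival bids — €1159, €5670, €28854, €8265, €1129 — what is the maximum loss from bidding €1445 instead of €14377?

€1159: same outcome either way → loss €0.
€5670: truthful gives €8707, deviation gives €0 → loss €8707.
€28854: same outcome either way → loss €0.
€8265: truthful gives €6112, deviation gives €0 → loss €6112.
€1129: same outcome either way → loss €0.
Maximum loss: €8707.

€8707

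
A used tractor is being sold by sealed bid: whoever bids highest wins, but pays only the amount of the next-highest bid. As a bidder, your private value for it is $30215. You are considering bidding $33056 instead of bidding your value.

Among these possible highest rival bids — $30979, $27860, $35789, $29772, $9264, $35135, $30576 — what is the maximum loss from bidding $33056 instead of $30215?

$30979: truthful gives $0, deviation gives −$764 → loss $764.
$27860: same outcome either way → loss $0.
$35789: same outcome either way → loss $0.
$29772: same outcome either way → loss $0.
$9264: same outcome either way → loss $0.
$35135: same outcome either way → loss $0.
$30576: truthful gives $0, deviation gives −$361 → loss $361.
Maximum loss: $764.

$764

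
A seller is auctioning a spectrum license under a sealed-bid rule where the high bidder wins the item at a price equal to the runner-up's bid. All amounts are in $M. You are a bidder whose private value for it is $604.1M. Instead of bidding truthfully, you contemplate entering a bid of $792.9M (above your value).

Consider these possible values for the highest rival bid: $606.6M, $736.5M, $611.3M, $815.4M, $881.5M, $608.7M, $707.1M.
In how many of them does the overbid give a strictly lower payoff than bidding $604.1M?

The deviation hurts exactly when the highest competing bid lies strictly between $604.1M and $792.9M — overbidding then wins at a price above your value.
$606.6M: inside the interval → strictly worse (loss $2.5M).
$736.5M: inside the interval → strictly worse (loss $132.4M).
$611.3M: inside the interval → strictly worse (loss $7.2M).
$815.4M: above both → same outcome either way.
$881.5M: above both → same outcome either way.
$608.7M: inside the interval → strictly worse (loss $4.6M).
$707.1M: inside the interval → strictly worse (loss $103M).
Count: 5.

5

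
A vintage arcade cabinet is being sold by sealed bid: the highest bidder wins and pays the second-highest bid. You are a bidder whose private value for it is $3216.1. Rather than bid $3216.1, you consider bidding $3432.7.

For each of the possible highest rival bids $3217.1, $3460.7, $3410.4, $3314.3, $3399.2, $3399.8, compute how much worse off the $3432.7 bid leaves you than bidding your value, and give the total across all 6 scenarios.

The deviation costs you only when the competing bid falls strictly between $3216.1 and $3432.7; elsewhere both bids give the same outcome.
$3217.1: truthful payoff $0, deviation payoff −$1 → loss $1.
$3460.7: outcomes coincide → loss $0.
$3410.4: truthful payoff $0, deviation payoff −$194.3 → loss $194.3.
$3314.3: truthful payoff $0, deviation payoff −$98.2 → loss $98.2.
$3399.2: truthful payoff $0, deviation payoff −$183.1 → loss $183.1.
$3399.8: truthful payoff $0, deviation payoff −$183.7 → loss $183.7.
Total loss = $1 + $194.3 + $98.2 + $183.1 + $183.7 = $660.3.

$660.3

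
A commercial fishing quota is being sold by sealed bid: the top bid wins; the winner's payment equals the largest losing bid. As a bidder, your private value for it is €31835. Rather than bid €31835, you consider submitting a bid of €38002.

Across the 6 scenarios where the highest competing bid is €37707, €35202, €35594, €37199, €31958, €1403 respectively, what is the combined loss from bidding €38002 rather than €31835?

The deviation costs you only when the competing bid falls strictly between €31835 and €38002; elsewhere both bids give the same outcome.
€37707: truthful payoff €0, deviation payoff −€5872 → loss €5872.
€35202: truthful payoff €0, deviation payoff −€3367 → loss €3367.
€35594: truthful payoff €0, deviation payoff −€3759 → loss €3759.
€37199: truthful payoff €0, deviation payoff −€5364 → loss €5364.
€31958: truthful payoff €0, deviation payoff −€123 → loss €123.
€1403: outcomes coincide → loss €0.
Total loss = €5872 + €3367 + €3759 + €5364 + €123 = €18485.
Because the price is fixed by the runner-up's bid, deviating from your value can only change a good outcome into a bad one — never the reverse.

€18485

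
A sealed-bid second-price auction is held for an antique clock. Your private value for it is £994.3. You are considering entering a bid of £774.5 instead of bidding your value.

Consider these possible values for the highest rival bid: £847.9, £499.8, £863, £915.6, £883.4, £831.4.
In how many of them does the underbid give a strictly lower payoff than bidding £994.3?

The deviation hurts exactly when the highest competing bid lies strictly between £774.5 and £994.3 — underbidding then forfeits a profitable win.
£847.9: inside the interval → strictly worse (loss £146.4).
£499.8: below both → same outcome either way.
£863: inside the interval → strictly worse (loss £131.3).
£915.6: inside the interval → strictly worse (loss £78.7).
£883.4: inside the interval → strictly worse (loss £110.9).
£831.4: inside the interval → strictly worse (loss £162.9).
Count: 5.

5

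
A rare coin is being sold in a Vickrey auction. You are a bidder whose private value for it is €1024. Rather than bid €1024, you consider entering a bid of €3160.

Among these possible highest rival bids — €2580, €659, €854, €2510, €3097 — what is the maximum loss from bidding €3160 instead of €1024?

€2580: truthful gives €0, deviation gives −€1556 → loss €1556.
€659: same outcome either way → loss €0.
€854: same outcome either way → loss €0.
€2510: truthful gives €0, deviation gives −€1486 → loss €1486.
€3097: truthful gives €0, deviation gives −€2073 → loss €2073.
Maximum loss: €2073.

€2073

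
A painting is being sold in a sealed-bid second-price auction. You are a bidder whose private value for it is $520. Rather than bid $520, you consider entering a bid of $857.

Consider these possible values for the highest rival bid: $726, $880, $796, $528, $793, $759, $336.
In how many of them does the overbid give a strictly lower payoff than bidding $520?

5

The deviation hurts exactly when the highest competing bid lies strictly between $520 and $857 — overbidding then wins at a price above your value.
$726: inside the interval → strictly worse (loss $206).
$880: above both → same outcome either way.
$796: inside the interval → strictly worse (loss $276).
$528: inside the interval → strictly worse (loss $8).
$793: inside the interval → strictly worse (loss $273).
$759: inside the interval → strictly worse (loss $239).
$336: below both → same outcome either way.
Count: 5.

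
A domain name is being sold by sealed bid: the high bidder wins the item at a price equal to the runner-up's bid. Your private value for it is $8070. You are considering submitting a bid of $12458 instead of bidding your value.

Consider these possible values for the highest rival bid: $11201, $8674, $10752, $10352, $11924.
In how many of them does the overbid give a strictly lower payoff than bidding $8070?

The deviation hurts exactly when the highest competing bid lies strictly between $8070 and $12458 — overbidding then wins at a price above your value.
$11201: inside the interval → strictly worse (loss $3131).
$8674: inside the interval → strictly worse (loss $604).
$10752: inside the interval → strictly worse (loss $2682).
$10352: inside the interval → strictly worse (loss $2282).
$11924: inside the interval → strictly worse (loss $3854).
Count: 5.

5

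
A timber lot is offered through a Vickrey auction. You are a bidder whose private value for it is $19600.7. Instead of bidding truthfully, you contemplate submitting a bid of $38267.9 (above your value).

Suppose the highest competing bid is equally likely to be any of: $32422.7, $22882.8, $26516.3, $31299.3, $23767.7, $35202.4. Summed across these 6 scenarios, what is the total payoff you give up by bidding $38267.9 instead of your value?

$54487

The deviation costs you only when the competing bid falls strictly between $19600.7 and $38267.9; elsewhere both bids give the same outcome.
$32422.7: truthful payoff $0, deviation payoff −$12822 → loss $12822.
$22882.8: truthful payoff $0, deviation payoff −$3282.1 → loss $3282.1.
$26516.3: truthful payoff $0, deviation payoff −$6915.6 → loss $6915.6.
$31299.3: truthful payoff $0, deviation payoff −$11698.6 → loss $11698.6.
$23767.7: truthful payoff $0, deviation payoff −$4167 → loss $4167.
$35202.4: truthful payoff $0, deviation payoff −$15601.7 → loss $15601.7.
Total loss = $12822 + $3282.1 + $6915.6 + $11698.6 + $4167 + $15601.7 = $54487.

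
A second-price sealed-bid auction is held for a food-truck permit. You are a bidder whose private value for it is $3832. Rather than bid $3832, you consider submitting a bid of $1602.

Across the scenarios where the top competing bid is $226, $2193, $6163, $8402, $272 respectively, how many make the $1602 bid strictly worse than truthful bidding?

The deviation hurts exactly when the highest competing bid lies strictly between $1602 and $3832 — underbidding then forfeits a profitable win.
$226: below both → same outcome either way.
$2193: inside the interval → strictly worse (loss $1639).
$6163: above both → same outcome either way.
$8402: above both → same outcome either way.
$272: below both → same outcome either way.
Count: 1.

1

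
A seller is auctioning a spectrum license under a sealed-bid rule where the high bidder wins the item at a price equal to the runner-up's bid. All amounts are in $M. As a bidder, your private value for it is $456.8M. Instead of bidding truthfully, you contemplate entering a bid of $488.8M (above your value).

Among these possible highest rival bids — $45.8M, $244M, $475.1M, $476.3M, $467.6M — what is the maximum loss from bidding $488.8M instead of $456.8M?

$19.5M

$45.8M: same outcome either way → loss $0M.
$244M: same outcome either way → loss $0M.
$475.1M: truthful gives $0M, deviation gives −$18.3M → loss $18.3M.
$476.3M: truthful gives $0M, deviation gives −$19.5M → loss $19.5M.
$467.6M: truthful gives $0M, deviation gives −$10.8M → loss $10.8M.
Maximum loss: $19.5M.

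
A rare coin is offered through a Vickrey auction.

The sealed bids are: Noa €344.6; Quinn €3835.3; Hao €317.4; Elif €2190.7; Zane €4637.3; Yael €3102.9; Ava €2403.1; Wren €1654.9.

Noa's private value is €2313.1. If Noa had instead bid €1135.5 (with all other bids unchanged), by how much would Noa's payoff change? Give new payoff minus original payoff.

€0

The highest bid among the other bidders is €4637.3; Noa's bid doesn't change that.
Original bid €344.6: Noa is not highest (top rival bid is €4637.3); payoff €0.
Alternative bid €1135.5: Noa is not highest (top rival bid is €4637.3); payoff €0.
Change in payoff = €0 − (€0) = €0.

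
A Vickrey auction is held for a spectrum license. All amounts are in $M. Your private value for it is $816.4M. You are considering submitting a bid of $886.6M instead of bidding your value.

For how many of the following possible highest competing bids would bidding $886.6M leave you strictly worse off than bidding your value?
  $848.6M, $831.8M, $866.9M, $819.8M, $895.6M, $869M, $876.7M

The deviation hurts exactly when the highest competing bid lies strictly between $816.4M and $886.6M — overbidding then wins at a price above your value.
$848.6M: inside the interval → strictly worse (loss $32.2M).
$831.8M: inside the interval → strictly worse (loss $15.4M).
$866.9M: inside the interval → strictly worse (loss $50.5M).
$819.8M: inside the interval → strictly worse (loss $3.4M).
$895.6M: above both → same outcome either way.
$869M: inside the interval → strictly worse (loss $52.6M).
$876.7M: inside the interval → strictly worse (loss $60.3M).
Count: 6.

6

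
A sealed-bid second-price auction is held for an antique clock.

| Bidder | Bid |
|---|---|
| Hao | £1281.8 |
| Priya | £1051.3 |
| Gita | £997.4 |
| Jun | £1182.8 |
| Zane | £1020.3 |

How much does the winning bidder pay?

Highest bid: Hao at £1281.8, so Hao wins.
Second-highest bid: Jun at £1182.8 — that is the price the winner pays.

£1182.8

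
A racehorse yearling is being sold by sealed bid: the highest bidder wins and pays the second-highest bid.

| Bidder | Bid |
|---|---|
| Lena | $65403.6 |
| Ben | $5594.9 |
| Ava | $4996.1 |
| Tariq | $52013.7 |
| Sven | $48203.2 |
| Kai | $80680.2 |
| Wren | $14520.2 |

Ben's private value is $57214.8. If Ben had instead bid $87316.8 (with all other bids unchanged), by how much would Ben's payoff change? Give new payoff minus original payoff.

−$23465.4

The highest bid among the other bidders is $80680.2; Ben's bid doesn't change that.
Original bid $5594.9: Ben is not highest (top rival bid is $80680.2); payoff $0.
Alternative bid $87316.8: Ben is highest, pays the top rival bid $80680.2; payoff $57214.8 − $80680.2 = −$23465.4.
Change in payoff = −$23465.4 − ($0) = −$23465.4.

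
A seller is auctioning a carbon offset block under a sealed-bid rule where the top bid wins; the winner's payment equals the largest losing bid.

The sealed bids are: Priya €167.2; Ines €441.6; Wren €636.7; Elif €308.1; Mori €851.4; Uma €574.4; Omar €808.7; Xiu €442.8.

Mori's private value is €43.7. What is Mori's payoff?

−€765

Highest bid: Mori at €851.4, so Mori wins.
Second-highest bid: Omar at €808.7 — that is the price the winner pays.
Mori's payoff = value − price = €43.7 − €808.7 = −€765.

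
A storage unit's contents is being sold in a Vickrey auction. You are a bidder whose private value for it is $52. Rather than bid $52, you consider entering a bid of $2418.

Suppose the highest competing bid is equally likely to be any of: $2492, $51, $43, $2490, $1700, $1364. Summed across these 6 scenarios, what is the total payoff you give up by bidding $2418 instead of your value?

The deviation costs you only when the competing bid falls strictly between $52 and $2418; elsewhere both bids give the same outcome.
$2492: outcomes coincide → loss $0.
$51: outcomes coincide → loss $0.
$43: outcomes coincide → loss $0.
$2490: outcomes coincide → loss $0.
$1700: truthful payoff $0, deviation payoff −$1648 → loss $1648.
$1364: truthful payoff $0, deviation payoff −$1312 → loss $1312.
Total loss = $1648 + $1312 = $2960.
Truthful bidding weakly dominates here: raising your bid can only win items priced above your value, and lowering it can only forfeit items priced below.

$2960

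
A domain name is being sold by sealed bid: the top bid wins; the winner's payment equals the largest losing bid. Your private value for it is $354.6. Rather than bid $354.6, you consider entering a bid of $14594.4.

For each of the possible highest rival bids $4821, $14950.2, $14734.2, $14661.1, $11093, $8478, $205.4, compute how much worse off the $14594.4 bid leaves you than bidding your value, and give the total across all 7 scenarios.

The deviation costs you only when the competing bid falls strictly between $354.6 and $14594.4; elsewhere both bids give the same outcome.
$4821: truthful payoff $0, deviation payoff −$4466.4 → loss $4466.4.
$14950.2: outcomes coincide → loss $0.
$14734.2: outcomes coincide → loss $0.
$14661.1: outcomes coincide → loss $0.
$11093: truthful payoff $0, deviation payoff −$10738.4 → loss $10738.4.
$8478: truthful payoff $0, deviation payoff −$8123.4 → loss $8123.4.
$205.4: outcomes coincide → loss $0.
Total loss = $4466.4 + $10738.4 + $8123.4 = $23328.2.
Because the price is fixed by the runner-up's bid, deviating from your value can only change a good outcome into a bad one — never the reverse.

$23328.2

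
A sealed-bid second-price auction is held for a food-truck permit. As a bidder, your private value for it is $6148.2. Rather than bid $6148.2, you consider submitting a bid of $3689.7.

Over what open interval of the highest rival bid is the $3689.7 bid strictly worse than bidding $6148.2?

If the competing bid is below $3689.7, both bids win at the same price — no difference.
If it is above $6148.2, both bids lose — no difference.
If it lies strictly between $3689.7 and $6148.2, bidding your value wins at a price below your value (positive payoff) while bidding $3689.7 loses (payoff 0).
So the deviation strictly hurts on the open interval ($3689.7, $6148.2).

($3689.7, $6148.2)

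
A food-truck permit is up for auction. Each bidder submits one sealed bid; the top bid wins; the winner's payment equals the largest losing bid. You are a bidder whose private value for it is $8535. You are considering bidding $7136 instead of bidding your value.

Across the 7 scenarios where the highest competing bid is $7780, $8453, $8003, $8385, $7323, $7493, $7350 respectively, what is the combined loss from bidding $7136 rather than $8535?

The deviation costs you only when the competing bid falls strictly between $7136 and $8535; elsewhere both bids give the same outcome.
$7780: truthful payoff $755, deviation payoff $0 → loss $755.
$8453: truthful payoff $82, deviation payoff $0 → loss $82.
$8003: truthful payoff $532, deviation payoff $0 → loss $532.
$8385: truthful payoff $150, deviation payoff $0 → loss $150.
$7323: truthful payoff $1212, deviation payoff $0 → loss $1212.
$7493: truthful payoff $1042, deviation payoff $0 → loss $1042.
$7350: truthful payoff $1185, deviation payoff $0 → loss $1185.
Total loss = $755 + $82 + $532 + $150 + $1212 + $1042 + $1185 = $4958.

$4958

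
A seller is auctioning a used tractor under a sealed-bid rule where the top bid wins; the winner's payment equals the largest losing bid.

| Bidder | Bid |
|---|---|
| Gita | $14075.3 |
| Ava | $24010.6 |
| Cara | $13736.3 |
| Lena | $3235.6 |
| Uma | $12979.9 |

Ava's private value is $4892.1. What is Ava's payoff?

−$9183.2

Highest bid: Ava at $24010.6, so Ava wins.
Second-highest bid: Gita at $14075.3 — that is the price the winner pays.
Ava's payoff = value − price = $4892.1 − $14075.3 = −$9183.2.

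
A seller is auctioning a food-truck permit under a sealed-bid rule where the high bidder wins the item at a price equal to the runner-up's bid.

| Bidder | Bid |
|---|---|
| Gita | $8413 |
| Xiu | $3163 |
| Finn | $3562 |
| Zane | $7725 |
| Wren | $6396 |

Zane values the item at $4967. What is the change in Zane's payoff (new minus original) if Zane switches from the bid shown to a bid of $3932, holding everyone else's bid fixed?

The highest bid among the other bidders is $8413; Zane's bid doesn't change that.
Original bid $7725: Zane is not highest (top rival bid is $8413); payoff $0.
Alternative bid $3932: Zane is not highest (top rival bid is $8413); payoff $0.
Change in payoff = $0 − ($0) = $0.

$0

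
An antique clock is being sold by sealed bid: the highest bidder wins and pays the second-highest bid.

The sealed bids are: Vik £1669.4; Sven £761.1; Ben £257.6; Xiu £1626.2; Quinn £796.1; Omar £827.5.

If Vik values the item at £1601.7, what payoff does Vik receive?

−£24.5

Highest bid: Vik at £1669.4, so Vik wins.
Second-highest bid: Xiu at £1626.2 — that is the price the winner pays.
Vik's payoff = value − price = £1601.7 − £1626.2 = −£24.5.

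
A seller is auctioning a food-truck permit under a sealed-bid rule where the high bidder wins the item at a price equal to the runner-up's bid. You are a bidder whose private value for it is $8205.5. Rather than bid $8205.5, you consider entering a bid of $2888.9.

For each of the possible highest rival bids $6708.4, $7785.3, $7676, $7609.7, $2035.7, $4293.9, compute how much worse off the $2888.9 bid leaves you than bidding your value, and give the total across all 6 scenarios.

$6954.2

The deviation costs you only when the competing bid falls strictly between $2888.9 and $8205.5; elsewhere both bids give the same outcome.
$6708.4: truthful payoff $1497.1, deviation payoff $0 → loss $1497.1.
$7785.3: truthful payoff $420.2, deviation payoff $0 → loss $420.2.
$7676: truthful payoff $529.5, deviation payoff $0 → loss $529.5.
$7609.7: truthful payoff $595.8, deviation payoff $0 → loss $595.8.
$2035.7: outcomes coincide → loss $0.
$4293.9: truthful payoff $3911.6, deviation payoff $0 → loss $3911.6.
Total loss = $1497.1 + $420.2 + $529.5 + $595.8 + $3911.6 = $6954.2.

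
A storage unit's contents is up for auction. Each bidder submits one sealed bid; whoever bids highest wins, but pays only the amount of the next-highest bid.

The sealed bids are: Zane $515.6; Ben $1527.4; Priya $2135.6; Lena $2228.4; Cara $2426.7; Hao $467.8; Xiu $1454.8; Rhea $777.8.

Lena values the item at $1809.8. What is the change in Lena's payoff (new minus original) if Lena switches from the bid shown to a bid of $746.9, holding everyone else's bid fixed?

$0

The highest bid among the other bidders is $2426.7; Lena's bid doesn't change that.
Original bid $2228.4: Lena is not highest (top rival bid is $2426.7); payoff $0.
Alternative bid $746.9: Lena is not highest (top rival bid is $2426.7); payoff $0.
Change in payoff = $0 − ($0) = $0.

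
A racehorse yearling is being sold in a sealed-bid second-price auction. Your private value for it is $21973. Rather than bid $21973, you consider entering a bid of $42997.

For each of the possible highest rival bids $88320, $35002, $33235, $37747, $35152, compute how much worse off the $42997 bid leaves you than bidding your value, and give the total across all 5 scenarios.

$53244

The deviation costs you only when the competing bid falls strictly between $21973 and $42997; elsewhere both bids give the same outcome.
$88320: outcomes coincide → loss $0.
$35002: truthful payoff $0, deviation payoff −$13029 → loss $13029.
$33235: truthful payoff $0, deviation payoff −$11262 → loss $11262.
$37747: truthful payoff $0, deviation payoff −$15774 → loss $15774.
$35152: truthful payoff $0, deviation payoff −$13179 → loss $13179.
Total loss = $13029 + $11262 + $15774 + $13179 = $53244.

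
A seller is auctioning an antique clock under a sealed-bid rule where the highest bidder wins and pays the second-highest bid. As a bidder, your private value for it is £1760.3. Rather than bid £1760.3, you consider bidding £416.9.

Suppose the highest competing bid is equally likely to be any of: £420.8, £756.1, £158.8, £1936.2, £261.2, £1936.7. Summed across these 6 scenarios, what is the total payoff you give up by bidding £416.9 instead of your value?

£2343.7

The deviation costs you only when the competing bid falls strictly between £416.9 and £1760.3; elsewhere both bids give the same outcome.
£420.8: truthful payoff £1339.5, deviation payoff £0 → loss £1339.5.
£756.1: truthful payoff £1004.2, deviation payoff £0 → loss £1004.2.
£158.8: outcomes coincide → loss £0.
£1936.2: outcomes coincide → loss £0.
£261.2: outcomes coincide → loss £0.
£1936.7: outcomes coincide → loss £0.
Total loss = £1339.5 + £1004.2 = £2343.7.
Truthful bidding weakly dominates here: raising your bid can only win items priced above your value, and lowering it can only forfeit items priced below.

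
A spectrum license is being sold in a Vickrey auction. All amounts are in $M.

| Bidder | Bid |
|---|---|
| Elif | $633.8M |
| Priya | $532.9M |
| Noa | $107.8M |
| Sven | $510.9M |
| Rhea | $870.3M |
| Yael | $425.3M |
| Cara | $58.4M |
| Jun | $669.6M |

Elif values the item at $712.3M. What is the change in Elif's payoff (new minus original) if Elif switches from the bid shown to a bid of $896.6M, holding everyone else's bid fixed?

−$158M

The highest bid among the other bidders is $870.3M; Elif's bid doesn't change that.
Original bid $633.8M: Elif is not highest (top rival bid is $870.3M); payoff $0M.
Alternative bid $896.6M: Elif is highest, pays the top rival bid $870.3M; payoff $712.3M − $870.3M = −$158M.
Change in payoff = −$158M − ($0M) = −$158M.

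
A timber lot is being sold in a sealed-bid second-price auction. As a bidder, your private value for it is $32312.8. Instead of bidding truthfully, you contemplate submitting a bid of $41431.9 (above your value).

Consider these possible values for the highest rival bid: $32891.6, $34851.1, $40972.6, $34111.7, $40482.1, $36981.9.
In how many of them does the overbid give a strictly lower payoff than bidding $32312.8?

6

The deviation hurts exactly when the highest competing bid lies strictly between $32312.8 and $41431.9 — overbidding then wins at a price above your value.
$32891.6: inside the interval → strictly worse (loss $578.8).
$34851.1: inside the interval → strictly worse (loss $2538.3).
$40972.6: inside the interval → strictly worse (loss $8659.8).
$34111.7: inside the interval → strictly worse (loss $1798.9).
$40482.1: inside the interval → strictly worse (loss $8169.3).
$36981.9: inside the interval → strictly worse (loss $4669.1).
Count: 6.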